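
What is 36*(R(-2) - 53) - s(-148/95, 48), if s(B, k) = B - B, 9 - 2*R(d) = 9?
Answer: -1908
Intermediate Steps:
R(d) = 0 (R(d) = 9/2 - ½*9 = 9/2 - 9/2 = 0)
s(B, k) = 0
36*(R(-2) - 53) - s(-148/95, 48) = 36*(0 - 53) - 1*0 = 36*(-53) + 0 = -1908 + 0 = -1908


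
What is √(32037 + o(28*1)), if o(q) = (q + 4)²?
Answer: √33061 ≈ 181.83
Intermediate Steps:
o(q) = (4 + q)²
√(32037 + o(28*1)) = √(32037 + (4 + 28*1)²) = √(32037 + (4 + 28)²) = √(32037 + 32²) = √(32037 + 1024) = √33061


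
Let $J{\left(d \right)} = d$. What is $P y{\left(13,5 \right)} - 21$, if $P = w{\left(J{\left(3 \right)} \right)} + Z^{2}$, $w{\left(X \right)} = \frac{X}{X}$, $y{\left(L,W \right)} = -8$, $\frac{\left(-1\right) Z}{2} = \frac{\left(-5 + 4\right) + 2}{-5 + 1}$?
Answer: $-31$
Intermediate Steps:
$Z = \frac{1}{2}$ ($Z = - 2 \frac{\left(-5 + 4\right) + 2}{-5 + 1} = - 2 \frac{-1 + 2}{-4} = - 2 \cdot 1 \left(- \frac{1}{4}\right) = \left(-2\right) \left(- \frac{1}{4}\right) = \frac{1}{2} \approx 0.5$)
$w{\left(X \right)} = 1$
$P = \frac{5}{4}$ ($P = 1 + \left(\frac{1}{2}\right)^{2} = 1 + \frac{1}{4} = \frac{5}{4} \approx 1.25$)
$P y{\left(13,5 \right)} - 21 = \frac{5}{4} \left(-8\right) - 21 = -10 - 21 = -31$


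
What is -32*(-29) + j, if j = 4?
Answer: 932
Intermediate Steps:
-32*(-29) + j = -32*(-29) + 4 = 928 + 4 = 932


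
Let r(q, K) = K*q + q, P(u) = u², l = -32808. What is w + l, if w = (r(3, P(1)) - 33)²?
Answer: -32079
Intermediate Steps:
r(q, K) = q + K*q
w = 729 (w = (3*(1 + 1²) - 33)² = (3*(1 + 1) - 33)² = (3*2 - 33)² = (6 - 33)² = (-27)² = 729)
w + l = 729 - 32808 = -32079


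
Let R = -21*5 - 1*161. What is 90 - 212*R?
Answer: 56482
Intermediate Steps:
R = -266 (R = -105 - 161 = -266)
90 - 212*R = 90 - 212*(-266) = 90 + 56392 = 56482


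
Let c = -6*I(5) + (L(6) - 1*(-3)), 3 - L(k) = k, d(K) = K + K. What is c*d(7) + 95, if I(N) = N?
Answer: -325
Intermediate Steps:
d(K) = 2*K
L(k) = 3 - k
c = -30 (c = -6*5 + ((3 - 1*6) - 1*(-3)) = -30 + ((3 - 6) + 3) = -30 + (-3 + 3) = -30 + 0 = -30)
c*d(7) + 95 = -60*7 + 95 = -30*14 + 95 = -420 + 95 = -325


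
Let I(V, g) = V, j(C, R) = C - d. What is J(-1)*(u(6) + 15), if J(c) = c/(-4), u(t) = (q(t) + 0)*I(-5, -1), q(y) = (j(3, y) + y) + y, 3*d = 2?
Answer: -85/6 ≈ -14.167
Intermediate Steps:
d = ⅔ (d = (⅓)*2 = ⅔ ≈ 0.66667)
j(C, R) = -⅔ + C (j(C, R) = C - 1*⅔ = C - ⅔ = -⅔ + C)
q(y) = 7/3 + 2*y (q(y) = ((-⅔ + 3) + y) + y = (7/3 + y) + y = 7/3 + 2*y)
u(t) = -35/3 - 10*t (u(t) = ((7/3 + 2*t) + 0)*(-5) = (7/3 + 2*t)*(-5) = -35/3 - 10*t)
J(c) = -c/4 (J(c) = c*(-¼) = -c/4)
J(-1)*(u(6) + 15) = (-¼*(-1))*((-35/3 - 10*6) + 15) = ((-35/3 - 60) + 15)/4 = (-215/3 + 15)/4 = (¼)*(-170/3) = -85/6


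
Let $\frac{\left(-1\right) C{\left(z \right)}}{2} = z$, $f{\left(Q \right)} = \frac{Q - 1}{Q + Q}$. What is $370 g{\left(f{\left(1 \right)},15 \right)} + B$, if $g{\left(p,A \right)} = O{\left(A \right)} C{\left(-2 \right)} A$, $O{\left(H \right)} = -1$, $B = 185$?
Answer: $-22015$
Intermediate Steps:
$f{\left(Q \right)} = \frac{-1 + Q}{2 Q}$
$C{\left(z \right)} = - 2 z$
$g{\left(p,A \right)} = - 4 A$ ($g{\left(p,A \right)} = - \left(-2\right) \left(-2\right) A = \left(-1\right) 4 A = - 4 A$)
$370 g{\left(f{\left(1 \right)},15 \right)} + B = 370 \left(\left(-4\right) 15\right) + 185 = 370 \left(-60\right) + 185 = -22200 + 185 = -22015$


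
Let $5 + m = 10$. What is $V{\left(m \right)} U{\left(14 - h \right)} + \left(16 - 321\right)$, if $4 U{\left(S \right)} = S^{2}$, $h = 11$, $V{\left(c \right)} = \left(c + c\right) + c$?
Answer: $- \frac{1085}{4} \approx -271.25$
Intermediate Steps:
$m = 5$ ($m = -5 + 10 = 5$)
$V{\left(c \right)} = 3 c$ ($V{\left(c \right)} = 2 c + c = 3 c$)
$U{\left(S \right)} = \frac{S^{2}}{4}$
$V{\left(m \right)} U{\left(14 - h \right)} + \left(16 - 321\right) = 3 \cdot 5 \frac{\left(14 - 11\right)^{2}}{4} + \left(16 - 321\right) = 15 \frac{\left(14 - 11\right)^{2}}{4} + \left(16 - 321\right) = 15 \frac{3^{2}}{4} - 305 = 15 \cdot \frac{1}{4} \cdot 9 - 305 = 15 \cdot \frac{9}{4} - 305 = \frac{135}{4} - 305 = - \frac{1085}{4}$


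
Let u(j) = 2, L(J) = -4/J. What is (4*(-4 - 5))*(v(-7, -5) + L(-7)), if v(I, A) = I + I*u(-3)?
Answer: 5148/7 ≈ 735.43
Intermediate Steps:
v(I, A) = 3*I (v(I, A) = I + I*2 = I + 2*I = 3*I)
(4*(-4 - 5))*(v(-7, -5) + L(-7)) = (4*(-4 - 5))*(3*(-7) - 4/(-7)) = (4*(-9))*(-21 - 4*(-⅐)) = -36*(-21 + 4/7) = -36*(-143/7) = 5148/7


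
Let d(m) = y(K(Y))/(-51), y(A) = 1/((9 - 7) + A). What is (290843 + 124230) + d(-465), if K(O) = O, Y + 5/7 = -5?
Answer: 550386805/1326 ≈ 4.1507e+5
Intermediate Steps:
Y = -40/7 (Y = -5/7 - 5 = -40/7 ≈ -5.7143)
y(A) = 1/(2 + A)
d(m) = 7/1326 (d(m) = 1/((2 - 40/7)*(-51)) = -1/51/(-26/7) = -7/26*(-1/51) = 7/1326)
(290843 + 124230) + d(-465) = (290843 + 124230) + 7/1326 = 415073 + 7/1326 = 550386805/1326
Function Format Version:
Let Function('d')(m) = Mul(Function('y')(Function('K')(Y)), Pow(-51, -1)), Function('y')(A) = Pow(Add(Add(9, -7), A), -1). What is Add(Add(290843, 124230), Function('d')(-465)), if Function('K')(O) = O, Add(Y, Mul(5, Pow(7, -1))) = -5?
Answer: Rational(550386805, 1326) ≈ 4.1507e+5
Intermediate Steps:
Y = Rational(-40, 7) (Y = Add(Rational(-5, 7), -5) = Rational(-40, 7) ≈ -5.7143)
Function('y')(A) = Pow(Add(2, A), -1)
Function('d')(m) = Rational(7, 1326) (Function('d')(m) = Mul(Pow(Add(2, Rational(-40, 7)), -1), Pow(-51, -1)) = Mul(Pow(Rational(-26, 7), -1), Rational(-1, 51)) = Mul(Rational(-7, 26), Rational(-1, 51)) = Rational(7, 1326))
Add(Add(290843, 124230), Function('d')(-465)) = Add(Add(290843, 124230), Rational(7, 1326)) = Add(415073, Rational(7, 1326)) = Rational(550386805, 1326)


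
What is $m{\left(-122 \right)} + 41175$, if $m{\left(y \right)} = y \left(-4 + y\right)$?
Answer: $56547$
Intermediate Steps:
$m{\left(-122 \right)} + 41175 = - 122 \left(-4 - 122\right) + 41175 = \left(-122\right) \left(-126\right) + 41175 = 15372 + 41175 = 56547$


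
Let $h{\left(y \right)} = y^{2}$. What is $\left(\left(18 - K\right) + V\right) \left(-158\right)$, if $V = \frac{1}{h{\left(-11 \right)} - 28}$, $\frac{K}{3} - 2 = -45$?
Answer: $- \frac{2160176}{93} \approx -23228.0$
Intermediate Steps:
$K = -129$ ($K = 6 + 3 \left(-45\right) = 6 - 135 = -129$)
$V = \frac{1}{93}$ ($V = \frac{1}{\left(-11\right)^{2} - 28} = \frac{1}{121 - 28} = \frac{1}{93} \approx 0.010753$)
$\left(\left(18 - K\right) + V\right) \left(-158\right) = \left(\left(18 - -129\right) + \frac{1}{93}\right) \left(-158\right) = \left(\left(18 + 129\right) + \frac{1}{93}\right) \left(-158\right) = \left(147 + \frac{1}{93}\right) \left(-158\right) = \frac{13672}{93} \left(-158\right) = - \frac{2160176}{93}$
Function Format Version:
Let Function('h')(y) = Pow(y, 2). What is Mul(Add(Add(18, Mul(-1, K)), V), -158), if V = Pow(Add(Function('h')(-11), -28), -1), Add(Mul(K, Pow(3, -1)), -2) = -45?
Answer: Rational(-2160176, 93) ≈ -23228.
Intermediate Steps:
K = -129 (K = Add(6, Mul(3, -45)) = Add(6, -135) = -129)
V = Rational(1, 93) (V = Pow(Add(Pow(-11, 2), -28), -1) = Pow(Add(121, -28), -1) = Pow(93, -1) = Rational(1, 93) ≈ 0.010753)
Mul(Add(Add(18, Mul(-1, K)), V), -158) = Mul(Add(Add(18, Mul(-1, -129)), Rational(1, 93)), -158) = Mul(Add(Add(18, 129), Rational(1, 93)), -158) = Mul(Add(147, Rational(1, 93)), -158) = Mul(Rational(13672, 93), -158) = Rational(-2160176, 93)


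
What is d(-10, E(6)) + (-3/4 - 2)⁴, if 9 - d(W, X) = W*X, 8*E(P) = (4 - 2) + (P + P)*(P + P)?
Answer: 63665/256 ≈ 248.69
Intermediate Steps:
E(P) = ¼ + P²/2 (E(P) = ((4 - 2) + (P + P)*(P + P))/8 = (2 + (2*P)*(2*P))/8 = (2 + 4*P²)/8 = ¼ + P²/2)
d(W, X) = 9 - W*X
d(-10, E(6)) + (-3/4 - 2)⁴ = (9 - 1*(-10)*(¼ + (½)*6²)) + (-3/4 - 2)⁴ = (9 - 1*(-10)*(¼ + (½)*36)) + ((¼)*(-3) - 2)⁴ = (9 - 1*(-10)*(¼ + 18)) + (-¾ - 2)⁴ = (9 - 1*(-10)*73/4) + (-11/4)⁴ = (9 + 365/2) + 14641/256 = 383/2 + 14641/256 = 63665/256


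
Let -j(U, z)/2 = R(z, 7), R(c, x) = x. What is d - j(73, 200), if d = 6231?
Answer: 6245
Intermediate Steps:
j(U, z) = -14 (j(U, z) = -2*7 = -14)
d - j(73, 200) = 6231 - 1*(-14) = 6231 + 14 = 6245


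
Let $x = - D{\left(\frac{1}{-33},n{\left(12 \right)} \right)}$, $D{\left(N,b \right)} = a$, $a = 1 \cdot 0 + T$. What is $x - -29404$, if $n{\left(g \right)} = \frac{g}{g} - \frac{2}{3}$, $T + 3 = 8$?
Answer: $29399$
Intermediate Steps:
$T = 5$ ($T = -3 + 8 = 5$)
$a = 5$ ($a = 1 \cdot 0 + 5 = 0 + 5 = 5$)
$n{\left(g \right)} = \frac{1}{3}$ ($n{\left(g \right)} = 1 - \frac{2}{3} = \frac{1}{3}$)
$D{\left(N,b \right)} = 5$
$x = -5$ ($x = \left(-1\right) 5 = -5$)
$x - -29404 = -5 - -29404 = -5 + 29404 = 29399$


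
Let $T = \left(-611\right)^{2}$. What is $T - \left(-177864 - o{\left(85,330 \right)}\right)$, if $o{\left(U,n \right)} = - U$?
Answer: $551100$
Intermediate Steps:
$T = 373321$
$T - \left(-177864 - o{\left(85,330 \right)}\right) = 373321 - \left(-177864 - \left(-1\right) 85\right) = 373321 - \left(-177864 - -85\right) = 373321 - \left(-177864 + 85\right) = 373321 - -177779 = 373321 + 177779 = 551100$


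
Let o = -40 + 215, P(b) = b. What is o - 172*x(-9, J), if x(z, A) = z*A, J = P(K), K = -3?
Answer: -4469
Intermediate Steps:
J = -3
x(z, A) = A*z
o = 175
o - 172*x(-9, J) = 175 - (-516)*(-9) = 175 - 172*27 = 175 - 4644 = -4469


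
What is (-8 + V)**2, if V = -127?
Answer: 18225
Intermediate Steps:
(-8 + V)**2 = (-8 - 127)**2 = (-135)**2 = 18225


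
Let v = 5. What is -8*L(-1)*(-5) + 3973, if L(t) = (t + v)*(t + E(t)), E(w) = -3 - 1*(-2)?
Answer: 3653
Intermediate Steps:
E(w) = -1 (E(w) = -3 + 2 = -1)
L(t) = (-1 + t)*(5 + t) (L(t) = (t + 5)*(t - 1) = (5 + t)*(-1 + t) = (-1 + t)*(5 + t))
-8*L(-1)*(-5) + 3973 = -8*(-5 + (-1)² + 4*(-1))*(-5) + 3973 = -8*(-5 + 1 - 4)*(-5) + 3973 = -8*(-8)*(-5) + 3973 = 64*(-5) + 3973 = -320 + 3973 = 3653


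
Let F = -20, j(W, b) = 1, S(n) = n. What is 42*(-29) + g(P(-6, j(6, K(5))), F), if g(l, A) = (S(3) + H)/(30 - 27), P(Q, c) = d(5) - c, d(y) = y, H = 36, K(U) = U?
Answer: -1205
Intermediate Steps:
P(Q, c) = 5 - c
g(l, A) = 13 (g(l, A) = (3 + 36)/(30 - 27) = 39/3 = 39*(1/3) = 13)
42*(-29) + g(P(-6, j(6, K(5))), F) = 42*(-29) + 13 = -1218 + 13 = -1205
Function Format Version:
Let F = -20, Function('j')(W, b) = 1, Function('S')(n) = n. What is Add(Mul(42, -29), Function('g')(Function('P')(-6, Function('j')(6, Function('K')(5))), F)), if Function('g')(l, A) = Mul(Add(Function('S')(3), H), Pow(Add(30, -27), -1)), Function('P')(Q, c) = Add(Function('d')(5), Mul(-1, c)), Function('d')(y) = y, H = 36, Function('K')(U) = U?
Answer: -1205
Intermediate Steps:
Function('P')(Q, c) = Add(5, Mul(-1, c))
Function('g')(l, A) = 13 (Function('g')(l, A) = Mul(Add(3, 36), Pow(Add(30, -27), -1)) = Mul(39, Pow(3, -1)) = Mul(39, Rational(1, 3)) = 13)
Add(Mul(42, -29), Function('g')(Function('P')(-6, Function('j')(6, Function('K')(5))), F)) = Add(Mul(42, -29), 13) = Add(-1218, 13) = -1205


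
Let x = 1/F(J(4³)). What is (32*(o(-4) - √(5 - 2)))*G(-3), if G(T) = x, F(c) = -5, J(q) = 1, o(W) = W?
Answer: 128/5 + 32*√3/5 ≈ 36.685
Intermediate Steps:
x = -⅕ (x = 1/(-5) = -⅕ ≈ -0.20000)
G(T) = -⅕
(32*(o(-4) - √(5 - 2)))*G(-3) = (32*(-4 - √(5 - 2)))*(-⅕) = (32*(-4 - √3))*(-⅕) = (-128 - 32*√3)*(-⅕) = 128/5 + 32*√3/5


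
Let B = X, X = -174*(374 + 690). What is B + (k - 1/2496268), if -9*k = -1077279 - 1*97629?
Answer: -408818802899/7488804 ≈ -54591.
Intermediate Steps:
X = -185136 (X = -174*1064 = -185136)
B = -185136
k = 391636/3 (k = -(-1077279 - 1*97629)/9 = -(-1077279 - 97629)/9 = -⅑*(-1174908) = 391636/3 ≈ 1.3055e+5)
B + (k - 1/2496268) = -185136 + (391636/3 - 1/2496268) = -185136 + 977628414445/7488804 = -408818802899/7488804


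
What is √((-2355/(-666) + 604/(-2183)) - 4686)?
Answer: 11*I*√6639336906/13098 ≈ 68.431*I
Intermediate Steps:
√((-2355/(-666) + 604/(-2183)) - 4686) = √((-2355*(-1/666) + 604*(-1/2183)) - 4686) = √((785/222 - 604/2183) - 4686) = √(42691/13098 - 4686) = √(-61334537/13098) = 11*I*√6639336906/13098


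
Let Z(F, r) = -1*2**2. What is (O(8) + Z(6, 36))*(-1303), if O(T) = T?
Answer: -5212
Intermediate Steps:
Z(F, r) = -4 (Z(F, r) = -1*4 = -4)
(O(8) + Z(6, 36))*(-1303) = (8 - 4)*(-1303) = 4*(-1303) = -5212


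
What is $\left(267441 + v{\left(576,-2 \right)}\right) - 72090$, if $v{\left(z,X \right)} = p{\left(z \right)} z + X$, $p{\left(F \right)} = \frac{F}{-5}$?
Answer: $\frac{644969}{5} \approx 1.2899 \cdot 10^{5}$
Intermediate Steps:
$p{\left(F \right)} = - \frac{F}{5}$ ($p{\left(F \right)} = F \left(- \frac{1}{5}\right) = - \frac{F}{5}$)
$v{\left(z,X \right)} = X - \frac{z^{2}}{5}$ ($v{\left(z,X \right)} = - \frac{z}{5} z + X = - \frac{z^{2}}{5} + X = X - \frac{z^{2}}{5}$)
$\left(267441 + v{\left(576,-2 \right)}\right) - 72090 = \left(267441 - \left(2 + \frac{576^{2}}{5}\right)\right) - 72090 = \left(267441 - \frac{331786}{5}\right) - 72090 = \frac{1005419}{5} - 72090 = \frac{644969}{5}$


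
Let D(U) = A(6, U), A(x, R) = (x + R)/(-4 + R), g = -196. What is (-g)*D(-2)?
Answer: -392/3 ≈ -130.67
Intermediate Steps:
A(x, R) = (R + x)/(-4 + R)
D(U) = (6 + U)/(-4 + U) (D(U) = (U + 6)/(-4 + U) = (6 + U)/(-4 + U))
(-g)*D(-2) = (-1*(-196))*((6 - 2)/(-4 - 2)) = 196*(4/(-6)) = 196*(-⅙*4) = 196*(-⅔) = -392/3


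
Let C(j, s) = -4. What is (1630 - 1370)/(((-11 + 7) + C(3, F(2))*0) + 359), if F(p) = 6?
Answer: 52/71 ≈ 0.73239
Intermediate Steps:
(1630 - 1370)/(((-11 + 7) + C(3, F(2))*0) + 359) = (1630 - 1370)/(((-11 + 7) - 4*0) + 359) = 260/((-4 + 0) + 359) = 260/(-4 + 359) = 260/355 = 260*(1/355) = 52/71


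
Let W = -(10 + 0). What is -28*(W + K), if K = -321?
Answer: 9268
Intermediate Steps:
W = -10 (W = -1*10 = -10)
-28*(W + K) = -28*(-10 - 321) = -28*(-331) = 9268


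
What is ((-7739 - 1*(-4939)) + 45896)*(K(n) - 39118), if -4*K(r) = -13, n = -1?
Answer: -1685689266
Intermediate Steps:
K(r) = 13/4 (K(r) = -¼*(-13) = 13/4)
((-7739 - 1*(-4939)) + 45896)*(K(n) - 39118) = ((-7739 - 1*(-4939)) + 45896)*(13/4 - 39118) = ((-7739 + 4939) + 45896)*(-156459/4) = (-2800 + 45896)*(-156459/4) = 43096*(-156459/4) = -1685689266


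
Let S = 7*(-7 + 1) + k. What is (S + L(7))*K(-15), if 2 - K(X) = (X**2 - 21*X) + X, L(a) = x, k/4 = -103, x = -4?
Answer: 239534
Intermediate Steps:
k = -412 (k = 4*(-103) = -412)
L(a) = -4
K(X) = 2 - X**2 + 20*X (K(X) = 2 - ((X**2 - 21*X) + X) = 2 - (X**2 - 20*X) = 2 + (-X**2 + 20*X) = 2 - X**2 + 20*X)
S = -454 (S = 7*(-7 + 1) - 412 = 7*(-6) - 412 = -42 - 412 = -454)
(S + L(7))*K(-15) = (-454 - 4)*(2 - 1*(-15)**2 + 20*(-15)) = -458*(2 - 1*225 - 300) = -458*(2 - 225 - 300) = -458*(-523) = 239534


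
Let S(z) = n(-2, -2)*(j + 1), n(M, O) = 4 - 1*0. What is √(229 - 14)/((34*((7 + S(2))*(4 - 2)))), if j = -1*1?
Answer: √215/476 ≈ 0.030804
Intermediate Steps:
n(M, O) = 4 (n(M, O) = 4 + 0 = 4)
j = -1
S(z) = 0 (S(z) = 4*(-1 + 1) = 4*0 = 0)
√(229 - 14)/((34*((7 + S(2))*(4 - 2)))) = √(229 - 14)/((34*((7 + 0)*(4 - 2)))) = √215/((34*(7*2))) = √215/((34*14)) = √215/476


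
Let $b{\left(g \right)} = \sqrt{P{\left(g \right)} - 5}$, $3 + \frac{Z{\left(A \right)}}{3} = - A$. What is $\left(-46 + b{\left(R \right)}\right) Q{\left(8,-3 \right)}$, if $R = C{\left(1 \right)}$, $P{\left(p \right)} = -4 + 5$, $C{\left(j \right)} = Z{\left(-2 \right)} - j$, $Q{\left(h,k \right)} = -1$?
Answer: $46 - 2 i \approx 46.0 - 2.0 i$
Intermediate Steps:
$Z{\left(A \right)} = -9 - 3 A$ ($Z{\left(A \right)} = -9 + 3 \left(- A\right) = -9 - 3 A$)
$C{\left(j \right)} = -3 - j$ ($C{\left(j \right)} = \left(-9 - -6\right) - j = \left(-9 + 6\right) - j = -3 - j$)
$P{\left(p \right)} = 1$
$R = -4$ ($R = -3 - 1 = -4$)
$b{\left(g \right)} = 2 i$ ($b{\left(g \right)} = \sqrt{1 - 5} = \sqrt{-4} = 2 i$)
$\left(-46 + b{\left(R \right)}\right) Q{\left(8,-3 \right)} = \left(-46 + 2 i\right) \left(-1\right) = 46 - 2 i$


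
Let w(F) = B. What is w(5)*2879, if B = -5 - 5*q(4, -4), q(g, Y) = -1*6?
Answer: 71975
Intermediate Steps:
q(g, Y) = -6
B = 25 (B = -5 - 5*(-6) = -5 + 30 = 25)
w(F) = 25
w(5)*2879 = 25*2879 = 71975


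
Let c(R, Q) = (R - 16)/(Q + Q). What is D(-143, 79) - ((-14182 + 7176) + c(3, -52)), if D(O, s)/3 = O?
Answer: 52615/8 ≈ 6576.9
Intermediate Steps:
c(R, Q) = (-16 + R)/(2*Q) (c(R, Q) = (-16 + R)/((2*Q)) = (-16 + R)*(1/(2*Q)) = (-16 + R)/(2*Q))
D(O, s) = 3*O
D(-143, 79) - ((-14182 + 7176) + c(3, -52)) = 3*(-143) - ((-14182 + 7176) + (½)*(-16 + 3)/(-52)) = -429 - (-7006 + (½)*(-1/52)*(-13)) = -429 - (-7006 + ⅛) = -429 - 1*(-56047/8) = -429 + 56047/8 = 52615/8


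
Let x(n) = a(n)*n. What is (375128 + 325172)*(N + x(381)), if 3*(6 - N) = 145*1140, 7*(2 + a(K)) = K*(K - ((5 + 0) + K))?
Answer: -782092939100/7 ≈ -1.1173e+11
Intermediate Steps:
a(K) = -2 - 5*K/7 (a(K) = -2 + (K*(K - ((5 + 0) + K)))/7 = -2 + (K*(K - (5 + K)))/7 = -2 + (K*(K + (-5 - K)))/7 = -2 + (K*(-5))/7 = -2 + (-5*K)/7 = -2 - 5*K/7)
N = -55094 (N = 6 - 145*1140/3 = 6 - ⅓*165300 = 6 - 55100 = -55094)
x(n) = n*(-2 - 5*n/7) (x(n) = (-2 - 5*n/7)*n = n*(-2 - 5*n/7))
(375128 + 325172)*(N + x(381)) = (375128 + 325172)*(-55094 - ⅐*381*(14 + 5*381)) = 700300*(-55094 - ⅐*381*(14 + 1905)) = 700300*(-55094 - ⅐*381*1919) = 700300*(-55094 - 731139/7) = 700300*(-1116797/7) = -782092939100/7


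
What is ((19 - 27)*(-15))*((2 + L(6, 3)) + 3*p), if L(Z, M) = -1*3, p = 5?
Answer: 1680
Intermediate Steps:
L(Z, M) = -3
((19 - 27)*(-15))*((2 + L(6, 3)) + 3*p) = ((19 - 27)*(-15))*((2 - 3) + 3*5) = (-8*(-15))*(-1 + 15) = 120*14 = 1680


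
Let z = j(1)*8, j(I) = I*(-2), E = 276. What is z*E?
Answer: -4416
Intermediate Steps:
j(I) = -2*I
z = -16 (z = -2*1*8 = -2*8 = -16)
z*E = -16*276 = -4416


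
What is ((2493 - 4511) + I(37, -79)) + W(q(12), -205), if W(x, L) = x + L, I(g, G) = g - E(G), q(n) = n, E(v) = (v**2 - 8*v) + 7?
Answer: -9054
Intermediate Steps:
E(v) = 7 + v**2 - 8*v
I(g, G) = -7 + g - G**2 + 8*G (I(g, G) = g - (7 + G**2 - 8*G) = g + (-7 - G**2 + 8*G) = -7 + g - G**2 + 8*G)
W(x, L) = L + x
((2493 - 4511) + I(37, -79)) + W(q(12), -205) = ((2493 - 4511) + (-7 + 37 - 1*(-79)**2 + 8*(-79))) + (-205 + 12) = (-2018 + (-7 + 37 - 1*6241 - 632)) - 193 = (-2018 + (-7 + 37 - 6241 - 632)) - 193 = (-2018 - 6843) - 193 = -8861 - 193 = -9054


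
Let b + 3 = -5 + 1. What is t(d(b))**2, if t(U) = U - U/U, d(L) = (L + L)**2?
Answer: 38025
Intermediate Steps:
b = -7 (b = -3 + (-5 + 1) = -3 - 4 = -7)
d(L) = 4*L**2 (d(L) = (2*L)**2 = 4*L**2)
t(U) = -1 + U (t(U) = U - 1*1 = U - 1 = -1 + U)
t(d(b))**2 = (-1 + 4*(-7)**2)**2 = (-1 + 4*49)**2 = (-1 + 196)**2 = 195**2 = 38025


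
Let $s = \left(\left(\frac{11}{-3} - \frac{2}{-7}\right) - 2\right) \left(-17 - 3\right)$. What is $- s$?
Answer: $- \frac{2260}{21} \approx -107.62$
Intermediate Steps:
$s = \frac{2260}{21}$ ($s = \left(\left(11 \left(- \frac{1}{3}\right) - - \frac{2}{7}\right) - 2\right) \left(-20\right) = \left(\left(- \frac{11}{3} + \frac{2}{7}\right) - 2\right) \left(-20\right) = \left(- \frac{71}{21} - 2\right) \left(-20\right) = \left(- \frac{113}{21}\right) \left(-20\right) = \frac{2260}{21} \approx 107.62$)
$- s = \left(-1\right) \frac{2260}{21} = - \frac{2260}{21}$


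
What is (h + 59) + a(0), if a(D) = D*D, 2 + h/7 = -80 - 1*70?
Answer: -1005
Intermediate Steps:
h = -1064 (h = -14 + 7*(-80 - 1*70) = -14 + 7*(-80 - 70) = -14 + 7*(-150) = -14 - 1050 = -1064)
a(D) = D²
(h + 59) + a(0) = (-1064 + 59) + 0² = -1005 + 0 = -1005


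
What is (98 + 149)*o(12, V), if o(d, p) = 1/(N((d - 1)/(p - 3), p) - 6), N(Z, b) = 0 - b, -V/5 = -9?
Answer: -247/51 ≈ -4.8431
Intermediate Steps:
V = 45 (V = -5*(-9) = 45)
N(Z, b) = -b
o(d, p) = 1/(-6 - p) (o(d, p) = 1/(-p - 6) = 1/(-6 - p))
(98 + 149)*o(12, V) = (98 + 149)*(-1/(6 + 45)) = 247*(-1/51) = -247/51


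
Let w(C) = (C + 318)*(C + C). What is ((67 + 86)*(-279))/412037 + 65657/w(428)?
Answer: -205780403/263116939312 ≈ -0.00078209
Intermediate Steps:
w(C) = 2*C*(318 + C) (w(C) = (318 + C)*(2*C) = 2*C*(318 + C))
((67 + 86)*(-279))/412037 + 65657/w(428) = ((67 + 86)*(-279))/412037 + 65657/((2*428*(318 + 428))) = (153*(-279))*(1/412037) + 65657/((2*428*746)) = -42687*1/412037 + 65657/638576 = -42687/412037 + 65657*(1/638576) = -42687/412037 + 65657/638576 = -205780403/263116939312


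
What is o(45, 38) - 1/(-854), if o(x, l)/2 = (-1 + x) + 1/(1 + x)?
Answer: 1729373/19642 ≈ 88.045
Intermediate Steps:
o(x, l) = -2 + 2*x + 2/(1 + x) (o(x, l) = 2*((-1 + x) + 1/(1 + x)) = 2*(-1 + x + 1/(1 + x)) = -2 + 2*x + 2/(1 + x))
o(45, 38) - 1/(-854) = 2*45²/(1 + 45) - 1/(-854) = 2*2025/46 - 1*(-1/854) = 2*2025*(1/46) + 1/854 = 2025/23 + 1/854 = 1729373/19642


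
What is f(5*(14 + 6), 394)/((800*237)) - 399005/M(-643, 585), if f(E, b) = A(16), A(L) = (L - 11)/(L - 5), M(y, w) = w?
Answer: -11095531001/16267680 ≈ -682.06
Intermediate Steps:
A(L) = (-11 + L)/(-5 + L)
f(E, b) = 5/11 (f(E, b) = (-11 + 16)/(-5 + 16) = 5/11)
f(5*(14 + 6), 394)/((800*237)) - 399005/M(-643, 585) = 5/(11*((800*237))) - 399005/585 = (5/11)/189600 - 399005*1/585 = (5/11)*(1/189600) - 79801/117 = 1/417120 - 79801/117 = -11095531001/16267680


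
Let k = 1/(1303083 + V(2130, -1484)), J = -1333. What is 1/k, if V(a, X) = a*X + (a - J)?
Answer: -1854374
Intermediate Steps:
V(a, X) = 1333 + a + X*a (V(a, X) = a*X + (a - 1*(-1333)) = X*a + (a + 1333) = X*a + (1333 + a) = 1333 + a + X*a)
k = -1/1854374 (k = 1/(1303083 + (1333 + 2130 - 1484*2130)) = 1/(1303083 + (1333 + 2130 - 3160920)) = 1/(1303083 - 3157457) = 1/(-1854374) = -1/1854374 ≈ -5.3927e-7)
1/k = 1/(-1/1854374) = -1854374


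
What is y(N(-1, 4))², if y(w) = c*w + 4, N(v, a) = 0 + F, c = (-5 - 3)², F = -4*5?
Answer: 1628176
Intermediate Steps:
F = -20
c = 64 (c = (-8)² = 64)
N(v, a) = -20 (N(v, a) = 0 - 20 = -20)
y(w) = 4 + 64*w (y(w) = 64*w + 4 = 4 + 64*w)
y(N(-1, 4))² = (4 + 64*(-20))² = (4 - 1280)² = (-1276)² = 1628176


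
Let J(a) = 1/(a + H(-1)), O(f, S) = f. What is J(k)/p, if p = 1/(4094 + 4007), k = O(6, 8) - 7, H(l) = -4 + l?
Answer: -8101/6 ≈ -1350.2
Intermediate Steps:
k = -1 (k = 6 - 7 = -1)
J(a) = 1/(-5 + a) (J(a) = 1/(a + (-4 - 1)) = 1/(a - 5) = 1/(-5 + a))
p = 1/8101 ≈ 0.00012344
J(k)/p = 1/((-5 - 1)*(1/8101)) = 8101/(-6) = -⅙*8101 = -8101/6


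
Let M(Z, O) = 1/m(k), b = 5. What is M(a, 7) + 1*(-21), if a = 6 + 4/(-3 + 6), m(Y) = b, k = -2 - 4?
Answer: -104/5 ≈ -20.800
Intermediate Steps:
k = -6
m(Y) = 5
a = 22/3 (a = 6 + 4/3 = 22/3 ≈ 7.3333)
M(Z, O) = ⅕ (M(Z, O) = 1/5 = ⅕)
M(a, 7) + 1*(-21) = ⅕ + 1*(-21) = ⅕ - 21 = -104/5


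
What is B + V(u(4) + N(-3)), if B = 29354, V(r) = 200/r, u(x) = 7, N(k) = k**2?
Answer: 58733/2 ≈ 29367.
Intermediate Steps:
B + V(u(4) + N(-3)) = 29354 + 200/(7 + (-3)**2) = 29354 + 200/(7 + 9) = 29354 + 200/16 = 29354 + 200*(1/16) = 29354 + 25/2 = 58733/2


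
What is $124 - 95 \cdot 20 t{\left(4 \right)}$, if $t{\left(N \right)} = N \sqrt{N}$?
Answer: $-15076$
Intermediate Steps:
$t{\left(N \right)} = N^{\frac{3}{2}}$
$124 - 95 \cdot 20 t{\left(4 \right)} = 124 - 95 \cdot 20 \cdot 4^{\frac{3}{2}} = 124 - 95 \cdot 20 \cdot 8 = 124 - 15200 = -15076$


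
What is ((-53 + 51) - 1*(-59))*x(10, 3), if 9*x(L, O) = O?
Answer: 19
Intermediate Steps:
x(L, O) = O/9
((-53 + 51) - 1*(-59))*x(10, 3) = ((-53 + 51) - 1*(-59))*((1/9)*3) = (-2 + 59)*(1/3) = 57*(1/3) = 19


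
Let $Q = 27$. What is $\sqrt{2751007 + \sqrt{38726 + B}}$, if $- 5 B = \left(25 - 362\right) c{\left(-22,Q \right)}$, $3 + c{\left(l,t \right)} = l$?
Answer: $\sqrt{2751007 + \sqrt{37041}} \approx 1658.7$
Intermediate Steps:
$c{\left(l,t \right)} = -3 + l$
$B = -1685$ ($B = - \frac{\left(25 - 362\right) \left(-3 - 22\right)}{5} = - \frac{\left(-337\right) \left(-25\right)}{5} = \left(- \frac{1}{5}\right) 8425 = -1685$)
$\sqrt{2751007 + \sqrt{38726 + B}} = \sqrt{2751007 + \sqrt{38726 - 1685}} = \sqrt{2751007 + \sqrt{37041}}$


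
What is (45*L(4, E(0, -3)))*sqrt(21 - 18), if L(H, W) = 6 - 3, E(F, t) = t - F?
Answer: 135*sqrt(3) ≈ 233.83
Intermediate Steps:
L(H, W) = 3
(45*L(4, E(0, -3)))*sqrt(21 - 18) = (45*3)*sqrt(21 - 18) = 135*sqrt(3)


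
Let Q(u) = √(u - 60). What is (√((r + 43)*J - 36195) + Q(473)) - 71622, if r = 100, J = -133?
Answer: -71622 + √413 + I*√55214 ≈ -71602.0 + 234.98*I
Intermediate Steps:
Q(u) = √(-60 + u)
(√((r + 43)*J - 36195) + Q(473)) - 71622 = (√((100 + 43)*(-133) - 36195) + √(-60 + 473)) - 71622 = (√(143*(-133) - 36195) + √413) - 71622 = (√(-19019 - 36195) + √413) - 71622 = (√(-55214) + √413) - 71622 = (I*√55214 + √413) - 71622 = (√413 + I*√55214) - 71622 = -71622 + √413 + I*√55214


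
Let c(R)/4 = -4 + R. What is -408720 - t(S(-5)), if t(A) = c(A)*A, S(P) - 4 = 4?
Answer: -408848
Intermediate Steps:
c(R) = -16 + 4*R (c(R) = 4*(-4 + R) = -16 + 4*R)
S(P) = 8 (S(P) = 4 + 4 = 8)
t(A) = A*(-16 + 4*A) (t(A) = (-16 + 4*A)*A = A*(-16 + 4*A))
-408720 - t(S(-5)) = -408720 - 4*8*(-4 + 8) = -408720 - 4*8*4 = -408720 - 1*128 = -408720 - 128 = -408848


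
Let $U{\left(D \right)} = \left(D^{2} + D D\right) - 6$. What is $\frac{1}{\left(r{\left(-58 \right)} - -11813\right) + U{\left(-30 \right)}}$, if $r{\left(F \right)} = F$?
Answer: $\frac{1}{13549} \approx 7.3806 \cdot 10^{-5}$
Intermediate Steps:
$U{\left(D \right)} = -6 + 2 D^{2}$ ($U{\left(D \right)} = \left(D^{2} + D^{2}\right) - 6 = 2 D^{2} - 6 = -6 + 2 D^{2}$)
$\frac{1}{\left(r{\left(-58 \right)} - -11813\right) + U{\left(-30 \right)}} = \frac{1}{\left(-58 - -11813\right) - \left(6 - 2 \left(-30\right)^{2}\right)} = \frac{1}{\left(-58 + 11813\right) + \left(-6 + 2 \cdot 900\right)} = \frac{1}{11755 + \left(-6 + 1800\right)} = \frac{1}{11755 + 1794} = \frac{1}{13549}$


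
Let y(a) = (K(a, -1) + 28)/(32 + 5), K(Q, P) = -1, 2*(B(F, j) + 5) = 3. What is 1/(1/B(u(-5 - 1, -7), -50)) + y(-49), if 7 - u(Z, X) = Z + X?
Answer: -205/74 ≈ -2.7703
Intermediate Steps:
u(Z, X) = 7 - X - Z (u(Z, X) = 7 - (Z + X) = 7 - (X + Z) = 7 + (-X - Z) = 7 - X - Z)
B(F, j) = -7/2 (B(F, j) = -5 + (½)*3 = -5 + 3/2 = -7/2)
y(a) = 27/37 (y(a) = (-1 + 28)/(32 + 5) = 27/37)
1/(1/B(u(-5 - 1, -7), -50)) + y(-49) = 1/(1/(-7/2)) + 27/37 = 1/(-2/7) + 27/37 = -7/2 + 27/37 = -205/74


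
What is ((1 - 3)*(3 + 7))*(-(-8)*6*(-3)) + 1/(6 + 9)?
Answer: 43201/15 ≈ 2880.1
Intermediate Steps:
((1 - 3)*(3 + 7))*(-(-8)*6*(-3)) + 1/(6 + 9) = (-2*10)*(-4*(-12)*(-3)) + 1/15 = -960*(-3) + 1/15 = -20*(-144) + 1/15 = 2880 + 1/15 = 43201/15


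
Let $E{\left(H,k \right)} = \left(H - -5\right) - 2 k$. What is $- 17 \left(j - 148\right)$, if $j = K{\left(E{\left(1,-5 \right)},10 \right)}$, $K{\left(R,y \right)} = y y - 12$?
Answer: $1020$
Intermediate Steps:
$E{\left(H,k \right)} = 5 + H - 2 k$ ($E{\left(H,k \right)} = \left(H + 5\right) - 2 k = \left(5 + H\right) - 2 k = 5 + H - 2 k$)
$K{\left(R,y \right)} = -12 + y^{2}$ ($K{\left(R,y \right)} = y^{2} - 12 = -12 + y^{2}$)
$j = 88$ ($j = -12 + 10^{2} = -12 + 100 = 88$)
$- 17 \left(j - 148\right) = - 17 \left(88 - 148\right) = \left(-17\right) \left(-60\right) = 1020$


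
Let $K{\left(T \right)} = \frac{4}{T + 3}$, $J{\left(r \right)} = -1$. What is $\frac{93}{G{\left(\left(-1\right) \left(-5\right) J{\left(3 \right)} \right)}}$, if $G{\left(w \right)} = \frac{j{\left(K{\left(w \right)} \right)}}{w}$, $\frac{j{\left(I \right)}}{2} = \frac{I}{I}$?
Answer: $- \frac{465}{2} \approx -232.5$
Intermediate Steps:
$K{\left(T \right)} = \frac{4}{3 + T}$
$j{\left(I \right)} = 2$ ($j{\left(I \right)} = 2 \frac{I}{I} = 2 \cdot 1 = 2$)
$G{\left(w \right)} = \frac{2}{w}$
$\frac{93}{G{\left(\left(-1\right) \left(-5\right) J{\left(3 \right)} \right)}} = \frac{93}{2 \frac{1}{\left(-1\right) \left(-5\right) \left(-1\right)}} = \frac{93}{2 \frac{1}{5 \left(-1\right)}} = \frac{93}{2 \frac{1}{-5}} = \frac{93}{2 \left(- \frac{1}{5}\right)} = \frac{93}{- \frac{2}{5}} = 93 \left(- \frac{5}{2}\right) = - \frac{465}{2}$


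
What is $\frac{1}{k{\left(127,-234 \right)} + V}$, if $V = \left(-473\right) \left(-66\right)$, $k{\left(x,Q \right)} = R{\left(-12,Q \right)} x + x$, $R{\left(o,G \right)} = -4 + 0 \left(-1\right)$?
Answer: $\frac{1}{30837} \approx 3.2429 \cdot 10^{-5}$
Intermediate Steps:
$R{\left(o,G \right)} = -4$ ($R{\left(o,G \right)} = -4 + 0 = -4$)
$k{\left(x,Q \right)} = - 3 x$ ($k{\left(x,Q \right)} = - 4 x + x = - 3 x$)
$V = 31218$
$\frac{1}{k{\left(127,-234 \right)} + V} = \frac{1}{\left(-3\right) 127 + 31218} = \frac{1}{-381 + 31218} = \frac{1}{30837}$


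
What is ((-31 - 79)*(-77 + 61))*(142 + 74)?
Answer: 380160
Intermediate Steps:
((-31 - 79)*(-77 + 61))*(142 + 74) = -110*(-16)*216 = 1760*216 = 380160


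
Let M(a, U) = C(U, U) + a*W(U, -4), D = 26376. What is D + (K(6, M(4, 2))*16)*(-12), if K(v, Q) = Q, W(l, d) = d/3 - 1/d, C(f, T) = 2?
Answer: 26824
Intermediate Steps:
W(l, d) = -1/d + d/3 (W(l, d) = d*(1/3) - 1/d = d/3 - 1/d = -1/d + d/3)
M(a, U) = 2 - 13*a/12 (M(a, U) = 2 + a*(-1/(-4) + (1/3)*(-4)) = 2 + a*(-1*(-1/4) - 4/3) = 2 + a*(1/4 - 4/3) = 2 + a*(-13/12) = 2 - 13*a/12)
D + (K(6, M(4, 2))*16)*(-12) = 26376 + ((2 - 13/12*4)*16)*(-12) = 26376 + ((2 - 13/3)*16)*(-12) = 26376 - 7/3*16*(-12) = 26376 - 112/3*(-12) = 26376 + 448 = 26824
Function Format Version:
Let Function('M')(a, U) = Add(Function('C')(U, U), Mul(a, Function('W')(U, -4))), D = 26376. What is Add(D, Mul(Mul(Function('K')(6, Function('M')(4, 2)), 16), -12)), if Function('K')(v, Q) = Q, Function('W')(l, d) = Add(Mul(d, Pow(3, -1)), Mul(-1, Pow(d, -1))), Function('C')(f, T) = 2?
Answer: 26824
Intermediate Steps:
Function('W')(l, d) = Add(Mul(-1, Pow(d, -1)), Mul(Rational(1, 3), d)) (Function('W')(l, d) = Add(Mul(d, Rational(1, 3)), Mul(-1, Pow(d, -1))) = Add(Mul(Rational(1, 3), d), Mul(-1, Pow(d, -1))) = Add(Mul(-1, Pow(d, -1)), Mul(Rational(1, 3), d)))
Function('M')(a, U) = Add(2, Mul(Rational(-13, 12), a)) (Function('M')(a, U) = Add(2, Mul(a, Add(Mul(-1, Pow(-4, -1)), Mul(Rational(1, 3), -4)))) = Add(2, Mul(a, Add(Mul(-1, Rational(-1, 4)), Rational(-4, 3)))) = Add(2, Mul(a, Add(Rational(1, 4), Rational(-4, 3)))) = Add(2, Mul(a, Rational(-13, 12))) = Add(2, Mul(Rational(-13, 12), a)))
Add(D, Mul(Mul(Function('K')(6, Function('M')(4, 2)), 16), -12)) = Add(26376, Mul(Mul(Add(2, Mul(Rational(-13, 12), 4)), 16), -12)) = Add(26376, Mul(Mul(Add(2, Rational(-13, 3)), 16), -12)) = Add(26376, Mul(Mul(Rational(-7, 3), 16), -12)) = Add(26376, Mul(Rational(-112, 3), -12)) = Add(26376, 448) = 26824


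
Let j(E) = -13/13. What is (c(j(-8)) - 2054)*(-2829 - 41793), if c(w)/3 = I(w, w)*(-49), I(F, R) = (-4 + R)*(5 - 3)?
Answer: 26059248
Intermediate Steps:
I(F, R) = -8 + 2*R (I(F, R) = (-4 + R)*2 = -8 + 2*R)
j(E) = -1 (j(E) = -13*1/13 = -1)
c(w) = 1176 - 294*w (c(w) = 3*((-8 + 2*w)*(-49)) = 3*(392 - 98*w) = 1176 - 294*w)
(c(j(-8)) - 2054)*(-2829 - 41793) = ((1176 - 294*(-1)) - 2054)*(-2829 - 41793) = ((1176 + 294) - 2054)*(-44622) = (1470 - 2054)*(-44622) = -584*(-44622) = 26059248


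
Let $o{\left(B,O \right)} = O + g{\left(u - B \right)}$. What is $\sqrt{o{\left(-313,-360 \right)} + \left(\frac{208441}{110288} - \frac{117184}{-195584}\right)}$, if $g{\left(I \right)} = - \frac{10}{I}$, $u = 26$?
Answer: $\frac{i \sqrt{89242325814741162}}{15798756} \approx 18.909 i$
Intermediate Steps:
$o{\left(B,O \right)} = O - \frac{10}{26 - B}$
$\sqrt{o{\left(-313,-360 \right)} + \left(\frac{208441}{110288} - \frac{117184}{-195584}\right)} = \sqrt{\frac{10 - 360 \left(-26 - 313\right)}{-26 - 313} + \left(\frac{208441}{110288} - \frac{117184}{-195584}\right)} = \sqrt{\frac{10 - -122040}{-339} + \left(208441 \cdot \frac{1}{110288} - - \frac{1831}{3056}\right)} = \sqrt{- \frac{10 + 122040}{339} + \left(\frac{208441}{110288} + \frac{1831}{3056}\right)} = \sqrt{\left(- \frac{1}{339}\right) 122050 + \frac{26216657}{10532504}} = \sqrt{- \frac{122050}{339} + \frac{26216657}{10532504}} = \sqrt{- \frac{11297386429}{31597512}} = \frac{i \sqrt{89242325814741162}}{15798756}$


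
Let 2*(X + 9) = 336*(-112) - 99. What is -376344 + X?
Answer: -790437/2 ≈ -3.9522e+5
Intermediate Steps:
X = -37749/2 (X = -9 + (336*(-112) - 99)/2 = -9 + (-37632 - 99)/2 = -9 + (½)*(-37731) = -9 - 37731/2 = -37749/2 ≈ -18875.)
-376344 + X = -376344 - 37749/2 = -790437/2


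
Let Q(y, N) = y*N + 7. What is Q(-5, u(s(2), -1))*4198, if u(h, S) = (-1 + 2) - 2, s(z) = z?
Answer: 50376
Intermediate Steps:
u(h, S) = -1 (u(h, S) = 1 - 2 = -1)
Q(y, N) = 7 + N*y (Q(y, N) = N*y + 7 = 7 + N*y)
Q(-5, u(s(2), -1))*4198 = (7 - 1*(-5))*4198 = (7 + 5)*4198 = 12*4198 = 50376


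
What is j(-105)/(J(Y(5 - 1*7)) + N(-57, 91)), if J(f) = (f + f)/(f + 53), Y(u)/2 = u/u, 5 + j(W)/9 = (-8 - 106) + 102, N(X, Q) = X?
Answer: 8415/3131 ≈ 2.6876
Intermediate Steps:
j(W) = -153 (j(W) = -45 + 9*((-8 - 106) + 102) = -45 + 9*(-114 + 102) = -45 + 9*(-12) = -45 - 108 = -153)
Y(u) = 2 (Y(u) = 2*(u/u) = 2*1 = 2)
J(f) = 2*f/(53 + f) (J(f) = (2*f)/(53 + f) = 2*f/(53 + f))
j(-105)/(J(Y(5 - 1*7)) + N(-57, 91)) = -153/(2*2/(53 + 2) - 57) = -153/(2*2/55 - 57) = -153/(2*2*(1/55) - 57) = -153/(4/55 - 57) = -153/(-3131/55) = -153*(-55/3131) = 8415/3131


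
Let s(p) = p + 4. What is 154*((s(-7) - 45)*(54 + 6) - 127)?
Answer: -463078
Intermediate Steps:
s(p) = 4 + p
154*((s(-7) - 45)*(54 + 6) - 127) = 154*(((4 - 7) - 45)*(54 + 6) - 127) = 154*((-3 - 45)*60 - 127) = 154*(-48*60 - 127) = 154*(-2880 - 127) = 154*(-3007) = -463078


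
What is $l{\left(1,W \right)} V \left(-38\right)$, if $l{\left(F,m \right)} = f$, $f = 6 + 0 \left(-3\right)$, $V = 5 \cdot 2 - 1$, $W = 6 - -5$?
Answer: $-2052$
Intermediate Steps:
$W = 11$ ($W = 6 + 5 = 11$)
$V = 9$ ($V = 10 - 1 = 9$)
$f = 6$ ($f = 6 + 0 = 6$)
$l{\left(F,m \right)} = 6$
$l{\left(1,W \right)} V \left(-38\right) = 6 \cdot 9 \left(-38\right) = 54 \left(-38\right) = -2052$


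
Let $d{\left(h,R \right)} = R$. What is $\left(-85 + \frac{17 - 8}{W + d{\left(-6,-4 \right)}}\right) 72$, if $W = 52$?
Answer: $- \frac{12213}{2} \approx -6106.5$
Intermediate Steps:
$\left(-85 + \frac{17 - 8}{W + d{\left(-6,-4 \right)}}\right) 72 = \left(-85 + \frac{17 - 8}{52 - 4}\right) 72 = \left(-85 + \frac{9}{48}\right) 72 = \left(-85 + 9 \cdot \frac{1}{48}\right) 72 = \left(-85 + \frac{3}{16}\right) 72 = \left(- \frac{1357}{16}\right) 72 = - \frac{12213}{2}$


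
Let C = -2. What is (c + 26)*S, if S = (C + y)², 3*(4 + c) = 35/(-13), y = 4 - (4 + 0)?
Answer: 3292/39 ≈ 84.410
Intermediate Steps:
y = 0 (y = 4 - 1*4 = 4 - 4 = 0)
c = -191/39 (c = -4 + (35/(-13))/3 = -4 + (35*(-1/13))/3 = -4 + (⅓)*(-35/13) = -4 - 35/39 = -191/39 ≈ -4.8974)
S = 4 (S = (-2 + 0)² = (-2)² = 4)
(c + 26)*S = (-191/39 + 26)*4 = (823/39)*4 = 3292/39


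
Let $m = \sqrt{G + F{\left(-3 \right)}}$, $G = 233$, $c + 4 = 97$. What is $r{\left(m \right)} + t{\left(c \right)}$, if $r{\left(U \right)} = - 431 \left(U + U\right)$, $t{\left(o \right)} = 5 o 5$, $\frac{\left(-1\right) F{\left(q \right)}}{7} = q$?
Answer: $2325 - 862 \sqrt{254} \approx -11413.0$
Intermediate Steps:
$c = 93$ ($c = -4 + 97 = 93$)
$F{\left(q \right)} = - 7 q$
$m = \sqrt{254}$ ($m = \sqrt{233 - -21} = \sqrt{233 + 21} = \sqrt{254} \approx 15.937$)
$t{\left(o \right)} = 25 o$
$r{\left(U \right)} = - 862 U$ ($r{\left(U \right)} = - 431 \cdot 2 U = - 862 U$)
$r{\left(m \right)} + t{\left(c \right)} = - 862 \sqrt{254} + 25 \cdot 93 = - 862 \sqrt{254} + 2325 = 2325 - 862 \sqrt{254}$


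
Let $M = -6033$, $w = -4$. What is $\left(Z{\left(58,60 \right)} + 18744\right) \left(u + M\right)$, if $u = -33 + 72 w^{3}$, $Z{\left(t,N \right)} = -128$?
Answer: $-198707184$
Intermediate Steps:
$u = -4641$ ($u = -33 + 72 \left(-4\right)^{3} = -33 + 72 \left(-64\right) = -33 - 4608 = -4641$)
$\left(Z{\left(58,60 \right)} + 18744\right) \left(u + M\right) = \left(-128 + 18744\right) \left(-4641 - 6033\right) = 18616 \left(-10674\right) = -198707184$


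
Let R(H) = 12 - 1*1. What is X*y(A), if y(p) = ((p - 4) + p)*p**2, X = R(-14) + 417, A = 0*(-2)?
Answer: 0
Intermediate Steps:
A = 0
R(H) = 11 (R(H) = 12 - 1 = 11)
X = 428 (X = 11 + 417 = 428)
y(p) = p**2*(-4 + 2*p) (y(p) = ((-4 + p) + p)*p**2 = (-4 + 2*p)*p**2 = p**2*(-4 + 2*p))
X*y(A) = 428*(2*0**2*(-2 + 0)) = 428*(2*0*(-2)) = 428*0 = 0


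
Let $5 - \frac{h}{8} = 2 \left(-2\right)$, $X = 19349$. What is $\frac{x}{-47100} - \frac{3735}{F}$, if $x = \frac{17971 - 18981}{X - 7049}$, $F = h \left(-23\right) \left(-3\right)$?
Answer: $- \frac{500877901}{666229500} \approx -0.75181$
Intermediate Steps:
$h = 72$ ($h = 40 - 8 \cdot 2 \left(-2\right) = 40 - -32 = 40 + 32 = 72$)
$F = 4968$ ($F = 72 \left(-23\right) \left(-3\right) = \left(-1656\right) \left(-3\right) = 4968$)
$x = - \frac{101}{1230}$ ($x = \frac{17971 - 18981}{19349 - 7049} = - \frac{1010}{12300} = \left(-1010\right) \frac{1}{12300} = - \frac{101}{1230} \approx -0.082114$)
$\frac{x}{-47100} - \frac{3735}{F} = - \frac{101}{1230 \left(-47100\right)} - \frac{3735}{4968} = \left(- \frac{101}{1230}\right) \left(- \frac{1}{47100}\right) - \frac{415}{552} = \frac{101}{57933000} - \frac{415}{552} = - \frac{500877901}{666229500}$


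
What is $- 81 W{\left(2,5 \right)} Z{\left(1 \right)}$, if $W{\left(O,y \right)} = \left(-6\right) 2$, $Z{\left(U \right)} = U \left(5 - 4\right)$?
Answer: $972$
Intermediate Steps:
$Z{\left(U \right)} = U$ ($Z{\left(U \right)} = U 1 = U$)
$W{\left(O,y \right)} = -12$
$- 81 W{\left(2,5 \right)} Z{\left(1 \right)} = \left(-81\right) \left(-12\right) 1 = 972 \cdot 1 = 972$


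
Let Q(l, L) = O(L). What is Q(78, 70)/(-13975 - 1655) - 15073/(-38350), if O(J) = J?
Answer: 23290649/59941050 ≈ 0.38856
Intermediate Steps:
Q(l, L) = L
Q(78, 70)/(-13975 - 1655) - 15073/(-38350) = 70/(-13975 - 1655) - 15073/(-38350) = 70/(-15630) - 15073*(-1/38350) = 70*(-1/15630) + 15073/38350 = -7/1563 + 15073/38350 = 23290649/59941050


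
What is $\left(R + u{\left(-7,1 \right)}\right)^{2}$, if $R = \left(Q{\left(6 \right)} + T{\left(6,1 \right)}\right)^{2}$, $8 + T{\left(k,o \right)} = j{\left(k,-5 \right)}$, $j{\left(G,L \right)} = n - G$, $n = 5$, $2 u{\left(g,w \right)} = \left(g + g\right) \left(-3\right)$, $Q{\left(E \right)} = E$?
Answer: $900$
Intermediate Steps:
$u{\left(g,w \right)} = - 3 g$ ($u{\left(g,w \right)} = \frac{\left(g + g\right) \left(-3\right)}{2} = \frac{2 g \left(-3\right)}{2} = \frac{\left(-6\right) g}{2} = - 3 g$)
$j{\left(G,L \right)} = 5 - G$
$T{\left(k,o \right)} = -3 - k$ ($T{\left(k,o \right)} = -8 - \left(-5 + k\right) = -3 - k$)
$R = 9$ ($R = \left(6 - 9\right)^{2} = \left(-3\right)^{2} = 9$)
$\left(R + u{\left(-7,1 \right)}\right)^{2} = \left(9 - -21\right)^{2} = \left(9 + 21\right)^{2} = 30^{2} = 900$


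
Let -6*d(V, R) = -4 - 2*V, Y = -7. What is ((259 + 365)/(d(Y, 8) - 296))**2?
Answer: 3504384/797449 ≈ 4.3945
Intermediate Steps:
d(V, R) = 2/3 + V/3 (d(V, R) = -(-4 - 2*V)/6 = 2/3 + V/3)
((259 + 365)/(d(Y, 8) - 296))**2 = ((259 + 365)/((2/3 + (1/3)*(-7)) - 296))**2 = (624/((2/3 - 7/3) - 296))**2 = (624/(-5/3 - 296))**2 = (624/(-893/3))**2 = (624*(-3/893))**2 = (-1872/893)**2 = 3504384/797449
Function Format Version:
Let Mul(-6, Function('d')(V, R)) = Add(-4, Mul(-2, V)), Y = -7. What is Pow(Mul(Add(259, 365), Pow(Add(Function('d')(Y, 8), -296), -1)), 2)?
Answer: Rational(3504384, 797449) ≈ 4.3945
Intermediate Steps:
Function('d')(V, R) = Add(Rational(2, 3), Mul(Rational(1, 3), V)) (Function('d')(V, R) = Mul(Rational(-1, 6), Add(-4, Mul(-2, V))) = Add(Rational(2, 3), Mul(Rational(1, 3), V)))
Pow(Mul(Add(259, 365), Pow(Add(Function('d')(Y, 8), -296), -1)), 2) = Pow(Mul(Add(259, 365), Pow(Add(Add(Rational(2, 3), Mul(Rational(1, 3), -7)), -296), -1)), 2) = Pow(Mul(624, Pow(Add(Add(Rational(2, 3), Rational(-7, 3)), -296), -1)), 2) = Pow(Mul(624, Pow(Add(Rational(-5, 3), -296), -1)), 2) = Pow(Mul(624, Pow(Rational(-893, 3), -1)), 2) = Pow(Mul(624, Rational(-3, 893)), 2) = Pow(Rational(-1872, 893), 2) = Rational(3504384, 797449)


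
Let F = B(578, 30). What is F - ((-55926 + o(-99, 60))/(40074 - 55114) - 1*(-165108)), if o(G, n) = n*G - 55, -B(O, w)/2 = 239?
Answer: -2490475361/15040 ≈ -1.6559e+5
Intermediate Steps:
B(O, w) = -478 (B(O, w) = -2*239 = -478)
o(G, n) = -55 + G*n (o(G, n) = G*n - 55 = -55 + G*n)
F = -478
F - ((-55926 + o(-99, 60))/(40074 - 55114) - 1*(-165108)) = -478 - ((-55926 + (-55 - 99*60))/(40074 - 55114) - 1*(-165108)) = -478 - ((-55926 + (-55 - 5940))/(-15040) + 165108) = -478 - ((-55926 - 5995)*(-1/15040) + 165108) = -478 - (-61921*(-1/15040) + 165108) = -478 - (61921/15040 + 165108) = -478 - 1*2483286241/15040 = -478 - 2483286241/15040 = -2490475361/15040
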